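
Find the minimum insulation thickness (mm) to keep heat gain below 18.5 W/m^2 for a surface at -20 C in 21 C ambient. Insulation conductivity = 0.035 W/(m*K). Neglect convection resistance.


dT = 21 - (-20) = 41 K
thickness = k * dT / q_max * 1000
thickness = 0.035 * 41 / 18.5 * 1000
thickness = 77.6 mm

77.6


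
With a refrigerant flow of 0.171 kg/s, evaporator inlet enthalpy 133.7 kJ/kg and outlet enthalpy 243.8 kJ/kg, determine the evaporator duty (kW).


dh = 243.8 - 133.7 = 110.1 kJ/kg
Q_evap = m_dot * dh = 0.171 * 110.1
Q_evap = 18.83 kW

18.83


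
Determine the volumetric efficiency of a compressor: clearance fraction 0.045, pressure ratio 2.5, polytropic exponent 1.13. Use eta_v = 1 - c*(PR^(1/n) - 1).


PR^(1/n) = 2.5^(1/1.13) = 2.24987971
eta_v = 1 - 0.045 * (2.24987971 - 1)
eta_v = 0.9438

0.9438


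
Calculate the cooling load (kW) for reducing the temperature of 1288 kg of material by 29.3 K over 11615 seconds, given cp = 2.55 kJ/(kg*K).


Q = m * cp * dT / t
Q = 1288 * 2.55 * 29.3 / 11615
Q = 8.285 kW

8.285


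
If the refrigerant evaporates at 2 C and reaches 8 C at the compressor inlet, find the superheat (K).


Superheat = T_suction - T_evap
Superheat = 8 - (2)
Superheat = 6 K

6


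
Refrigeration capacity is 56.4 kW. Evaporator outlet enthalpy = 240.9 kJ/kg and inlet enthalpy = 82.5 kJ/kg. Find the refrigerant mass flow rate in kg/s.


dh = 240.9 - 82.5 = 158.4 kJ/kg
m_dot = Q / dh = 56.4 / 158.4 = 0.3561 kg/s

0.3561


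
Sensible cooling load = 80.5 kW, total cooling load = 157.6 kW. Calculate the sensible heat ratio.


SHR = Q_sensible / Q_total
SHR = 80.5 / 157.6
SHR = 0.511

0.511


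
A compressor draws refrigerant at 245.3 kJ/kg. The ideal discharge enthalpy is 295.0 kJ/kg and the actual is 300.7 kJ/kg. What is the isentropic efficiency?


dh_ideal = 295.0 - 245.3 = 49.7 kJ/kg
dh_actual = 300.7 - 245.3 = 55.4 kJ/kg
eta_s = dh_ideal / dh_actual = 49.7 / 55.4
eta_s = 0.8971

0.8971


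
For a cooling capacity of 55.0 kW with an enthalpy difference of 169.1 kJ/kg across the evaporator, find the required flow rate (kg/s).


m_dot = Q / dh
m_dot = 55.0 / 169.1
m_dot = 0.3253 kg/s

0.3253


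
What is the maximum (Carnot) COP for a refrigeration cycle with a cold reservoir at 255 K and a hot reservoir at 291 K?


dT = 291 - 255 = 36 K
COP_carnot = T_cold / dT = 255 / 36
COP_carnot = 7.083

7.083


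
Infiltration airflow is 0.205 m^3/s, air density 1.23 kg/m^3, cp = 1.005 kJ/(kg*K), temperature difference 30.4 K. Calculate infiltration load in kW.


Q = V_dot * rho * cp * dT
Q = 0.205 * 1.23 * 1.005 * 30.4
Q = 7.704 kW

7.704


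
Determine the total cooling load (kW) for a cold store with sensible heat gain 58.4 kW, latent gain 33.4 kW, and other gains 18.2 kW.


Q_total = Q_s + Q_l + Q_misc
Q_total = 58.4 + 33.4 + 18.2
Q_total = 110.0 kW

110.0


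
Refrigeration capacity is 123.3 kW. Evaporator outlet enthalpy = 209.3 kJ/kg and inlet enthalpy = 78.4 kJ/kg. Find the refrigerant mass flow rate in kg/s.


dh = 209.3 - 78.4 = 130.9 kJ/kg
m_dot = Q / dh = 123.3 / 130.9 = 0.9419 kg/s

0.9419


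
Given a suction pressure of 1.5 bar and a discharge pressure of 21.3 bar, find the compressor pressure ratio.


PR = P_high / P_low
PR = 21.3 / 1.5
PR = 14.2

14.2


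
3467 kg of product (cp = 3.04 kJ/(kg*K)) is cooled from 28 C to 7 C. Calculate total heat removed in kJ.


dT = 28 - (7) = 21 K
Q = m * cp * dT = 3467 * 3.04 * 21
Q = 221333 kJ

221333


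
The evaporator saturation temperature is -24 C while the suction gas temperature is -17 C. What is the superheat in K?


Superheat = T_suction - T_evap
Superheat = -17 - (-24)
Superheat = 7 K

7


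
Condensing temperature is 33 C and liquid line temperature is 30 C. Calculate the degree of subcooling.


Subcooling = T_cond - T_liquid
Subcooling = 33 - 30
Subcooling = 3 K

3


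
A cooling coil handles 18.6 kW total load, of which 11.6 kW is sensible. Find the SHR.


SHR = Q_sensible / Q_total
SHR = 11.6 / 18.6
SHR = 0.624

0.624


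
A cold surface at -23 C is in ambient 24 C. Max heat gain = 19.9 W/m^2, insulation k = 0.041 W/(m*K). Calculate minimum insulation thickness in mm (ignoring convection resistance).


dT = 24 - (-23) = 47 K
thickness = k * dT / q_max * 1000
thickness = 0.041 * 47 / 19.9 * 1000
thickness = 96.8 mm

96.8


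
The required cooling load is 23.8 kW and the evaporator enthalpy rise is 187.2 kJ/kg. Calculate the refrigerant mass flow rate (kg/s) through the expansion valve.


m_dot = Q / dh
m_dot = 23.8 / 187.2
m_dot = 0.1271 kg/s

0.1271


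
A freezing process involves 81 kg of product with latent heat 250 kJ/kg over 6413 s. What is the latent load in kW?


Q_lat = m * h_fg / t
Q_lat = 81 * 250 / 6413
Q_lat = 3.16 kW

3.16


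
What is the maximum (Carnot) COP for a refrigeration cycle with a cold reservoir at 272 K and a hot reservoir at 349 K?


dT = 349 - 272 = 77 K
COP_carnot = T_cold / dT = 272 / 77
COP_carnot = 3.532

3.532


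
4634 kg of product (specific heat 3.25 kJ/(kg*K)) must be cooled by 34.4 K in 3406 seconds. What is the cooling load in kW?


Q = m * cp * dT / t
Q = 4634 * 3.25 * 34.4 / 3406
Q = 152.108 kW

152.108


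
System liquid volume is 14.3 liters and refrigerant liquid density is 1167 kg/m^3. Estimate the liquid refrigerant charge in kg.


Charge = V * rho / 1000
Charge = 14.3 * 1167 / 1000
Charge = 16.69 kg

16.69


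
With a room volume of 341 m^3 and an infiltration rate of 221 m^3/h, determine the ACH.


ACH = flow / volume
ACH = 221 / 341
ACH = 0.648

0.648


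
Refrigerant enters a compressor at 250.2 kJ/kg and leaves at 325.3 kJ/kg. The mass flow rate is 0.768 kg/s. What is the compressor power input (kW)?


dh = 325.3 - 250.2 = 75.1 kJ/kg
W = m_dot * dh = 0.768 * 75.1 = 57.68 kW

57.68


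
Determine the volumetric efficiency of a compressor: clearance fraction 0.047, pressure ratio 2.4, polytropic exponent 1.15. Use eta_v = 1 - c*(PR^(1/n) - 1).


PR^(1/n) = 2.4^(1/1.15) = 2.14100889
eta_v = 1 - 0.047 * (2.14100889 - 1)
eta_v = 0.9464

0.9464


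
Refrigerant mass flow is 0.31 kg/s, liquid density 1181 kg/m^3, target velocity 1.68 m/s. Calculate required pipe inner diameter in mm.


A = m_dot / (rho * v) = 0.31 / (1181 * 1.68) = 0.0001562436999 m^2
d = sqrt(4*A/pi) * 1000
d = 14.1 mm

14.1


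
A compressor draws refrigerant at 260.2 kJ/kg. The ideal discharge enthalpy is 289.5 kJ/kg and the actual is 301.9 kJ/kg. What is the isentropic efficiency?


dh_ideal = 289.5 - 260.2 = 29.3 kJ/kg
dh_actual = 301.9 - 260.2 = 41.7 kJ/kg
eta_s = dh_ideal / dh_actual = 29.3 / 41.7
eta_s = 0.7026

0.7026


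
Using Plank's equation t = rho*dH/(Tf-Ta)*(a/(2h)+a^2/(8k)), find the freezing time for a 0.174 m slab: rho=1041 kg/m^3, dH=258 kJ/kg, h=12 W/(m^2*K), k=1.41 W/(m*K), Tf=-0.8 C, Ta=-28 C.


dT = -0.8 - (-28) = 27.2 K
term1 = a/(2h) = 0.174/(2*12) = 0.00725
term2 = a^2/(8k) = 0.174^2/(8*1.41) = 0.002684042553
t = rho*dH*1000/dT * (term1 + term2)
t = 1041*258*1000/27.2 * (0.00725 + 0.002684042553)
t = 98091 s

98091


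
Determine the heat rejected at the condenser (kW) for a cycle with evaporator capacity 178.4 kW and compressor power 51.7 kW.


Q_cond = Q_evap + W
Q_cond = 178.4 + 51.7
Q_cond = 230.1 kW

230.1


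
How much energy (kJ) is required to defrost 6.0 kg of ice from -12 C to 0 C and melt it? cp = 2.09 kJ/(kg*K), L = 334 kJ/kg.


Sensible heat = cp * dT = 2.09 * 12 = 25.08 kJ/kg
Total per kg = 25.08 + 334 = 359.08 kJ/kg
Q = m * total = 6.0 * 359.08
Q = 2154.5 kJ

2154.5


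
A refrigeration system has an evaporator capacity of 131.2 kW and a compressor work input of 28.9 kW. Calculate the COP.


COP = Q_evap / W
COP = 131.2 / 28.9
COP = 4.54

4.54


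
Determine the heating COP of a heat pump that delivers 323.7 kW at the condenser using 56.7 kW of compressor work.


COP_hp = Q_cond / W
COP_hp = 323.7 / 56.7
COP_hp = 5.709

5.709


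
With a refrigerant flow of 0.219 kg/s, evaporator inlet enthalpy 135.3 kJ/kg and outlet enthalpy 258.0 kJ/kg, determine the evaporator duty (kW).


dh = 258.0 - 135.3 = 122.7 kJ/kg
Q_evap = m_dot * dh = 0.219 * 122.7
Q_evap = 26.87 kW

26.87


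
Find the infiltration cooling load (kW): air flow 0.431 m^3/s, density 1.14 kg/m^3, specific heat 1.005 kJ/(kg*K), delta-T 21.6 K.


Q = V_dot * rho * cp * dT
Q = 0.431 * 1.14 * 1.005 * 21.6
Q = 10.666 kW

10.666


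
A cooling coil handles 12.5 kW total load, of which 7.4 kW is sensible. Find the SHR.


SHR = Q_sensible / Q_total
SHR = 7.4 / 12.5
SHR = 0.592

0.592


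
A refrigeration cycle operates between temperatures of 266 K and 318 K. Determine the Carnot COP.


dT = 318 - 266 = 52 K
COP_carnot = T_cold / dT = 266 / 52
COP_carnot = 5.115

5.115


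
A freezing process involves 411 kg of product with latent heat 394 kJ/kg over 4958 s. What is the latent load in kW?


Q_lat = m * h_fg / t
Q_lat = 411 * 394 / 4958
Q_lat = 32.66 kW

32.66


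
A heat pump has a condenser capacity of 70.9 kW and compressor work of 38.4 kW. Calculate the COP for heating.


COP_hp = Q_cond / W
COP_hp = 70.9 / 38.4
COP_hp = 1.846

1.846


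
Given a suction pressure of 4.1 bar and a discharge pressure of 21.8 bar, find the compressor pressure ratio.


PR = P_high / P_low
PR = 21.8 / 4.1
PR = 5.317

5.317


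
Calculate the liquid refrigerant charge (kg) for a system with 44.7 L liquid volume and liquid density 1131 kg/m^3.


Charge = V * rho / 1000
Charge = 44.7 * 1131 / 1000
Charge = 50.56 kg

50.56


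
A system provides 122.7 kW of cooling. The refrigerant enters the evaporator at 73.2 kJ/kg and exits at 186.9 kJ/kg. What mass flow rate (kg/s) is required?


dh = 186.9 - 73.2 = 113.7 kJ/kg
m_dot = Q / dh = 122.7 / 113.7 = 1.0792 kg/s

1.0792


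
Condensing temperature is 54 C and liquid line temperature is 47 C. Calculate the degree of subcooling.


Subcooling = T_cond - T_liquid
Subcooling = 54 - 47
Subcooling = 7 K

7


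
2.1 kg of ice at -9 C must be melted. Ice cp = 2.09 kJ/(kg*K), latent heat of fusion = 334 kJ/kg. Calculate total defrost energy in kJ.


Sensible heat = cp * dT = 2.09 * 9 = 18.81 kJ/kg
Total per kg = 18.81 + 334 = 352.81 kJ/kg
Q = m * total = 2.1 * 352.81
Q = 740.9 kJ

740.9


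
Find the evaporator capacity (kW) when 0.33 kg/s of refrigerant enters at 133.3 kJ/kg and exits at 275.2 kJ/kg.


dh = 275.2 - 133.3 = 141.9 kJ/kg
Q_evap = m_dot * dh = 0.33 * 141.9
Q_evap = 46.83 kW

46.83


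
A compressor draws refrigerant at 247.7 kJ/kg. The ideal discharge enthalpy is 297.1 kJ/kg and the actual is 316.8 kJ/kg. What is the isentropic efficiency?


dh_ideal = 297.1 - 247.7 = 49.4 kJ/kg
dh_actual = 316.8 - 247.7 = 69.1 kJ/kg
eta_s = dh_ideal / dh_actual = 49.4 / 69.1
eta_s = 0.7149

0.7149


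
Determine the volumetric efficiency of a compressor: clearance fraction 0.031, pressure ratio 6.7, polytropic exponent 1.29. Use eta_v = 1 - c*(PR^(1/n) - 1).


PR^(1/n) = 6.7^(1/1.29) = 4.36885936
eta_v = 1 - 0.031 * (4.36885936 - 1)
eta_v = 0.8956

0.8956


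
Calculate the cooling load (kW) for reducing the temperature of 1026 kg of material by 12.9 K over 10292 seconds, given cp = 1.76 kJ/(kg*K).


Q = m * cp * dT / t
Q = 1026 * 1.76 * 12.9 / 10292
Q = 2.263 kW

2.263


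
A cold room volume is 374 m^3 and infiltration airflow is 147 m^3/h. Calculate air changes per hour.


ACH = flow / volume
ACH = 147 / 374
ACH = 0.393

0.393


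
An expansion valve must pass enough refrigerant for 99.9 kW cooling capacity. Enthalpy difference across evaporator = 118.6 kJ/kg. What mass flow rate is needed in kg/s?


m_dot = Q / dh
m_dot = 99.9 / 118.6
m_dot = 0.8423 kg/s

0.8423


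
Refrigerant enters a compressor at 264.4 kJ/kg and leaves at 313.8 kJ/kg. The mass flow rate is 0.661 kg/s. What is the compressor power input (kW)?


dh = 313.8 - 264.4 = 49.4 kJ/kg
W = m_dot * dh = 0.661 * 49.4 = 32.65 kW

32.65


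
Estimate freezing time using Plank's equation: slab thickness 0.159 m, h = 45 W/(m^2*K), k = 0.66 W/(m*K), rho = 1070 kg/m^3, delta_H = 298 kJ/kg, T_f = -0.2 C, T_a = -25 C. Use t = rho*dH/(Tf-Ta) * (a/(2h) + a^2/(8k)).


dT = -0.2 - (-25) = 24.8 K
term1 = a/(2h) = 0.159/(2*45) = 0.001766666667
term2 = a^2/(8k) = 0.159^2/(8*0.66) = 0.004788068182
t = rho*dH*1000/dT * (term1 + term2)
t = 1070*298*1000/24.8 * (0.001766666667 + 0.004788068182)
t = 84276 s

84276


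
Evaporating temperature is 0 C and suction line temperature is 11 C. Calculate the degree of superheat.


Superheat = T_suction - T_evap
Superheat = 11 - (0)
Superheat = 11 K

11


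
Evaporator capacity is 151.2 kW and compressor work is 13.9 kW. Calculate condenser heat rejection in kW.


Q_cond = Q_evap + W
Q_cond = 151.2 + 13.9
Q_cond = 165.1 kW

165.1


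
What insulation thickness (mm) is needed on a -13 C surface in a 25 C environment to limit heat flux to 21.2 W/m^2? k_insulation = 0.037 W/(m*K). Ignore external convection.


dT = 25 - (-13) = 38 K
thickness = k * dT / q_max * 1000
thickness = 0.037 * 38 / 21.2 * 1000
thickness = 66.3 mm

66.3


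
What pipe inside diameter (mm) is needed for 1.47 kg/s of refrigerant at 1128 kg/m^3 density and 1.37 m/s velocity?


A = m_dot / (rho * v) = 1.47 / (1128 * 1.37) = 0.0009512346638 m^2
d = sqrt(4*A/pi) * 1000
d = 34.8 mm

34.8


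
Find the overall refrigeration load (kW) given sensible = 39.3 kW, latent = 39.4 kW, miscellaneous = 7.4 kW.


Q_total = Q_s + Q_l + Q_misc
Q_total = 39.3 + 39.4 + 7.4
Q_total = 86.1 kW

86.1


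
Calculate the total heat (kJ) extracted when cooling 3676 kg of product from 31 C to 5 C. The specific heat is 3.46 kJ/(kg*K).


dT = 31 - (5) = 26 K
Q = m * cp * dT = 3676 * 3.46 * 26
Q = 330693 kJ

330693


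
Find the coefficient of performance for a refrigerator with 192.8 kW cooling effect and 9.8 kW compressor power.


COP = Q_evap / W
COP = 192.8 / 9.8
COP = 19.673

19.673


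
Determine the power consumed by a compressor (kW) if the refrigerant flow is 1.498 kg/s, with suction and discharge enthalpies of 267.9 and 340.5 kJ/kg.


dh = 340.5 - 267.9 = 72.6 kJ/kg
W = m_dot * dh = 1.498 * 72.6 = 108.75 kW

108.75


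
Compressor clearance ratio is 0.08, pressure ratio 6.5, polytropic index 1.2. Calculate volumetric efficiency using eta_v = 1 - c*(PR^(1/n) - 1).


PR^(1/n) = 6.5^(1/1.2) = 4.75803681
eta_v = 1 - 0.08 * (4.75803681 - 1)
eta_v = 0.6994

0.6994


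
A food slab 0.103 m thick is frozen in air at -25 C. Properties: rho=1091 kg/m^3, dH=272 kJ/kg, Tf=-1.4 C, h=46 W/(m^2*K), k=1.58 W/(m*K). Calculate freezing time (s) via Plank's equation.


dT = -1.4 - (-25) = 23.6 K
term1 = a/(2h) = 0.103/(2*46) = 0.001119565217
term2 = a^2/(8k) = 0.103^2/(8*1.58) = 0.0008393196203
t = rho*dH*1000/dT * (term1 + term2)
t = 1091*272*1000/23.6 * (0.001119565217 + 0.0008393196203)
t = 24631 s

24631


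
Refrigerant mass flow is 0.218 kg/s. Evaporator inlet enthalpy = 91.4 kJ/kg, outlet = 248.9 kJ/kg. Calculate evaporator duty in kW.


dh = 248.9 - 91.4 = 157.5 kJ/kg
Q_evap = m_dot * dh = 0.218 * 157.5
Q_evap = 34.34 kW

34.34


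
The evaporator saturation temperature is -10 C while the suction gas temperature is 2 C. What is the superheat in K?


Superheat = T_suction - T_evap
Superheat = 2 - (-10)
Superheat = 12 K

12


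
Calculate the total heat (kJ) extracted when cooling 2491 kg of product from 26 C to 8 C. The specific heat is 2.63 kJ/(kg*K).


dT = 26 - (8) = 18 K
Q = m * cp * dT = 2491 * 2.63 * 18
Q = 117924 kJ

117924


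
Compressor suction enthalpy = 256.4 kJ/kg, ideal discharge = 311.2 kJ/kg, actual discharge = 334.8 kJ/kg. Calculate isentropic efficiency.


dh_ideal = 311.2 - 256.4 = 54.8 kJ/kg
dh_actual = 334.8 - 256.4 = 78.4 kJ/kg
eta_s = dh_ideal / dh_actual = 54.8 / 78.4
eta_s = 0.699

0.699


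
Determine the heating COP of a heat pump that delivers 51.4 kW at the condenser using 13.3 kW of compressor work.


COP_hp = Q_cond / W
COP_hp = 51.4 / 13.3
COP_hp = 3.865

3.865


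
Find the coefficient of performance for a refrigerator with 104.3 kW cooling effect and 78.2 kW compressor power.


COP = Q_evap / W
COP = 104.3 / 78.2
COP = 1.334

1.334


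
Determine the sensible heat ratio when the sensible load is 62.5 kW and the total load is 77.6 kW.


SHR = Q_sensible / Q_total
SHR = 62.5 / 77.6
SHR = 0.805

0.805


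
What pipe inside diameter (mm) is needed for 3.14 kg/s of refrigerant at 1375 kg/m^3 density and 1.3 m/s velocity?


A = m_dot / (rho * v) = 3.14 / (1375 * 1.3) = 0.001756643357 m^2
d = sqrt(4*A/pi) * 1000
d = 47.3 mm

47.3


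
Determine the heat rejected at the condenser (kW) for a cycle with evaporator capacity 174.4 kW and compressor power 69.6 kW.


Q_cond = Q_evap + W
Q_cond = 174.4 + 69.6
Q_cond = 244.0 kW

244.0


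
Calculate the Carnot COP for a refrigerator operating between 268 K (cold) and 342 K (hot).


dT = 342 - 268 = 74 K
COP_carnot = T_cold / dT = 268 / 74
COP_carnot = 3.622

3.622


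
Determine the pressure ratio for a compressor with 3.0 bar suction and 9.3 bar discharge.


PR = P_high / P_low
PR = 9.3 / 3.0
PR = 3.1

3.1


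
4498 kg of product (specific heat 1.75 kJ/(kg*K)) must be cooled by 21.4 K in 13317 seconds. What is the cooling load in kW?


Q = m * cp * dT / t
Q = 4498 * 1.75 * 21.4 / 13317
Q = 12.649 kW

12.649


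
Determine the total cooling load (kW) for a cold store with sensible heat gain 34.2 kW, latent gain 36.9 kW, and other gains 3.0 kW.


Q_total = Q_s + Q_l + Q_misc
Q_total = 34.2 + 36.9 + 3.0
Q_total = 74.1 kW

74.1


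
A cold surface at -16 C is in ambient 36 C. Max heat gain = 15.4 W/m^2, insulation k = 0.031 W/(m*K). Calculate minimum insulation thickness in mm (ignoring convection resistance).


dT = 36 - (-16) = 52 K
thickness = k * dT / q_max * 1000
thickness = 0.031 * 52 / 15.4 * 1000
thickness = 104.7 mm

104.7


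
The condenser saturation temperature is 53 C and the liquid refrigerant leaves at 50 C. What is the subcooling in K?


Subcooling = T_cond - T_liquid
Subcooling = 53 - 50
Subcooling = 3 K

3


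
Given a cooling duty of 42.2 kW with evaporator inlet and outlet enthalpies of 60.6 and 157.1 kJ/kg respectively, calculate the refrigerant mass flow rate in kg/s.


dh = 157.1 - 60.6 = 96.5 kJ/kg
m_dot = Q / dh = 42.2 / 96.5 = 0.4373 kg/s

0.4373


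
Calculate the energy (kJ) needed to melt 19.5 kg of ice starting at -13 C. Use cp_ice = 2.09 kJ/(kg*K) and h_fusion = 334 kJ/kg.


Sensible heat = cp * dT = 2.09 * 13 = 27.17 kJ/kg
Total per kg = 27.17 + 334 = 361.17 kJ/kg
Q = m * total = 19.5 * 361.17
Q = 7042.8 kJ

7042.8


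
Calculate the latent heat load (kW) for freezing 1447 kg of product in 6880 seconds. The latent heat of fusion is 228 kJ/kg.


Q_lat = m * h_fg / t
Q_lat = 1447 * 228 / 6880
Q_lat = 47.95 kW

47.95


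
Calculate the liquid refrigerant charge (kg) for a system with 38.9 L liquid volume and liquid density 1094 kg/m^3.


Charge = V * rho / 1000
Charge = 38.9 * 1094 / 1000
Charge = 42.56 kg

42.56


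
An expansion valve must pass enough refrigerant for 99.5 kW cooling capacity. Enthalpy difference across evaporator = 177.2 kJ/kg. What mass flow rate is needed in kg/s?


m_dot = Q / dh
m_dot = 99.5 / 177.2
m_dot = 0.5615 kg/s

0.5615


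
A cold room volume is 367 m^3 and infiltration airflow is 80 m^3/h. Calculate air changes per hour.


ACH = flow / volume
ACH = 80 / 367
ACH = 0.218

0.218


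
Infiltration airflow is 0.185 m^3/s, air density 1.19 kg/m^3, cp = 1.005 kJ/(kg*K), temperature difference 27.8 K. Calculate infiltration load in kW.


Q = V_dot * rho * cp * dT
Q = 0.185 * 1.19 * 1.005 * 27.8
Q = 6.151 kW

6.151


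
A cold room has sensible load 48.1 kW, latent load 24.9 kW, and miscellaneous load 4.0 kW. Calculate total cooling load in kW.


Q_total = Q_s + Q_l + Q_misc
Q_total = 48.1 + 24.9 + 4.0
Q_total = 77.0 kW

77.0


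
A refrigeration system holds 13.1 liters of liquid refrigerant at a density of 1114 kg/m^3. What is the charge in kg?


Charge = V * rho / 1000
Charge = 13.1 * 1114 / 1000
Charge = 14.59 kg

14.59


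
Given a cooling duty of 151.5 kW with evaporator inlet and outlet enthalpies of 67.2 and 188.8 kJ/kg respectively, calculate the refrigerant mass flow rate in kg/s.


dh = 188.8 - 67.2 = 121.6 kJ/kg
m_dot = Q / dh = 151.5 / 121.6 = 1.2459 kg/s

1.2459


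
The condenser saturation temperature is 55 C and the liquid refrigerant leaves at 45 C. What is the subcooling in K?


Subcooling = T_cond - T_liquid
Subcooling = 55 - 45
Subcooling = 10 K

10


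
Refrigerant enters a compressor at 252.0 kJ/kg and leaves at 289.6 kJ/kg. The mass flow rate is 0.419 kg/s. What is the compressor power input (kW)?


dh = 289.6 - 252.0 = 37.6 kJ/kg
W = m_dot * dh = 0.419 * 37.6 = 15.75 kW

15.75


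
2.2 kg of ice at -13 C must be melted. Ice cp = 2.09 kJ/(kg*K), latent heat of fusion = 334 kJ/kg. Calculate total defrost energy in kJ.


Sensible heat = cp * dT = 2.09 * 13 = 27.17 kJ/kg
Total per kg = 27.17 + 334 = 361.17 kJ/kg
Q = m * total = 2.2 * 361.17
Q = 794.6 kJ

794.6


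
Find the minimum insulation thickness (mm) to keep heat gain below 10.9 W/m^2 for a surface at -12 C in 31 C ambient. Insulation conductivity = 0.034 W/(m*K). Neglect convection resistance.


dT = 31 - (-12) = 43 K
thickness = k * dT / q_max * 1000
thickness = 0.034 * 43 / 10.9 * 1000
thickness = 134.1 mm

134.1


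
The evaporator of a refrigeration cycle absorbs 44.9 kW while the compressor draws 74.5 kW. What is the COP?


COP = Q_evap / W
COP = 44.9 / 74.5
COP = 0.603

0.603


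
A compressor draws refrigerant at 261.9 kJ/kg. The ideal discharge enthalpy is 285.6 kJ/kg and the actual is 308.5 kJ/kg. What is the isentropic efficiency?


dh_ideal = 285.6 - 261.9 = 23.7 kJ/kg
dh_actual = 308.5 - 261.9 = 46.6 kJ/kg
eta_s = dh_ideal / dh_actual = 23.7 / 46.6
eta_s = 0.5086

0.5086


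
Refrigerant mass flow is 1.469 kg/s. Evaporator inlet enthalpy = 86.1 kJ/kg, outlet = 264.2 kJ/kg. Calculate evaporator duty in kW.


dh = 264.2 - 86.1 = 178.1 kJ/kg
Q_evap = m_dot * dh = 1.469 * 178.1
Q_evap = 261.63 kW

261.63


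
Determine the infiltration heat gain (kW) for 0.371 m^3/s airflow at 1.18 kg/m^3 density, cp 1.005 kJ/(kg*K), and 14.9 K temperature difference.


Q = V_dot * rho * cp * dT
Q = 0.371 * 1.18 * 1.005 * 14.9
Q = 6.556 kW

6.556


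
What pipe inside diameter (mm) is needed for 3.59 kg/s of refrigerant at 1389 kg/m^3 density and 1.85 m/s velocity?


A = m_dot / (rho * v) = 3.59 / (1389 * 1.85) = 0.001397077423 m^2
d = sqrt(4*A/pi) * 1000
d = 42.2 mm

42.2


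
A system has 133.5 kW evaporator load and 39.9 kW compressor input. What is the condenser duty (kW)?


Q_cond = Q_evap + W
Q_cond = 133.5 + 39.9
Q_cond = 173.4 kW

173.4


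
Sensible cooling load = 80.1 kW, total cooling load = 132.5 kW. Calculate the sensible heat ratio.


SHR = Q_sensible / Q_total
SHR = 80.1 / 132.5
SHR = 0.605

0.605


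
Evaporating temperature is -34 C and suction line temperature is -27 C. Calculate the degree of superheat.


Superheat = T_suction - T_evap
Superheat = -27 - (-34)
Superheat = 7 K

7


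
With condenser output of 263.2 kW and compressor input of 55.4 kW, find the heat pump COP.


COP_hp = Q_cond / W
COP_hp = 263.2 / 55.4
COP_hp = 4.751

4.751


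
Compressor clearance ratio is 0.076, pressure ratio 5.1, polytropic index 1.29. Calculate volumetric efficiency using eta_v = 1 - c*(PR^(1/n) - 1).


PR^(1/n) = 5.1^(1/1.29) = 3.53593288
eta_v = 1 - 0.076 * (3.53593288 - 1)
eta_v = 0.8073

0.8073


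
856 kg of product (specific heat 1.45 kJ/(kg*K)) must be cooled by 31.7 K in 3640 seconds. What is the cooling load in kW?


Q = m * cp * dT / t
Q = 856 * 1.45 * 31.7 / 3640
Q = 10.809 kW

10.809


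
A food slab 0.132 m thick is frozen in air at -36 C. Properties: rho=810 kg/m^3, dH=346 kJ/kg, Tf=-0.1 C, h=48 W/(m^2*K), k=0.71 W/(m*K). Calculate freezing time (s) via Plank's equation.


dT = -0.1 - (-36) = 35.9 K
term1 = a/(2h) = 0.132/(2*48) = 0.001375
term2 = a^2/(8k) = 0.132^2/(8*0.71) = 0.003067605634
t = rho*dH*1000/dT * (term1 + term2)
t = 810*346*1000/35.9 * (0.001375 + 0.003067605634)
t = 34682 s

34682


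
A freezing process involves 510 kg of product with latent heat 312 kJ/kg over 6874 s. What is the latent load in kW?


Q_lat = m * h_fg / t
Q_lat = 510 * 312 / 6874
Q_lat = 23.15 kW

23.15


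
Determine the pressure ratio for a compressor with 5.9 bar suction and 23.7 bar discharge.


PR = P_high / P_low
PR = 23.7 / 5.9
PR = 4.017

4.017


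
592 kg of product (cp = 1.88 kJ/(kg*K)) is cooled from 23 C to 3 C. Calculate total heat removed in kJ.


dT = 23 - (3) = 20 K
Q = m * cp * dT = 592 * 1.88 * 20
Q = 22259 kJ

22259


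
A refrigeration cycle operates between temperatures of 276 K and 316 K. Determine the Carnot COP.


dT = 316 - 276 = 40 K
COP_carnot = T_cold / dT = 276 / 40
COP_carnot = 6.9

6.9


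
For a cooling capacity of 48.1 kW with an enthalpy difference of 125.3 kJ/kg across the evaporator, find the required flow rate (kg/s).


m_dot = Q / dh
m_dot = 48.1 / 125.3
m_dot = 0.3839 kg/s

0.3839


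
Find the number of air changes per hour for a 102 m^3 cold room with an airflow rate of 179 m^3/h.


ACH = flow / volume
ACH = 179 / 102
ACH = 1.755

1.755


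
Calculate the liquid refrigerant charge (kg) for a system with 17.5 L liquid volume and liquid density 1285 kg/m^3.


Charge = V * rho / 1000
Charge = 17.5 * 1285 / 1000
Charge = 22.49 kg

22.49


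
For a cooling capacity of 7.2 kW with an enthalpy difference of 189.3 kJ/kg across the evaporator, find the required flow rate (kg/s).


m_dot = Q / dh
m_dot = 7.2 / 189.3
m_dot = 0.038 kg/s

0.038


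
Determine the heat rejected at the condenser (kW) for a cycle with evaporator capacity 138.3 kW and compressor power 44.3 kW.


Q_cond = Q_evap + W
Q_cond = 138.3 + 44.3
Q_cond = 182.6 kW

182.6


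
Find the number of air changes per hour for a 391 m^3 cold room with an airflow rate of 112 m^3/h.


ACH = flow / volume
ACH = 112 / 391
ACH = 0.286

0.286


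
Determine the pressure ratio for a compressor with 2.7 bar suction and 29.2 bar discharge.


PR = P_high / P_low
PR = 29.2 / 2.7
PR = 10.815

10.815


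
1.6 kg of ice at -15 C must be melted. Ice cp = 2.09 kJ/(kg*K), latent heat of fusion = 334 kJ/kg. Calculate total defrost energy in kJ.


Sensible heat = cp * dT = 2.09 * 15 = 31.35 kJ/kg
Total per kg = 31.35 + 334 = 365.35 kJ/kg
Q = m * total = 1.6 * 365.35
Q = 584.6 kJ

584.6


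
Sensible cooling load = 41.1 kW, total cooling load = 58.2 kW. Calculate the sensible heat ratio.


SHR = Q_sensible / Q_total
SHR = 41.1 / 58.2
SHR = 0.706

0.706


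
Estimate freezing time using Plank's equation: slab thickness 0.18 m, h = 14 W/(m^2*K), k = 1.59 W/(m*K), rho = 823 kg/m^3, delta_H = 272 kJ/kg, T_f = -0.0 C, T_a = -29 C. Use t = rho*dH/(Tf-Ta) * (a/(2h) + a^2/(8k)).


dT = -0.0 - (-29) = 29.0 K
term1 = a/(2h) = 0.18/(2*14) = 0.006428571429
term2 = a^2/(8k) = 0.18^2/(8*1.59) = 0.002547169811
t = rho*dH*1000/dT * (term1 + term2)
t = 823*272*1000/29.0 * (0.006428571429 + 0.002547169811)
t = 69285 s

69285


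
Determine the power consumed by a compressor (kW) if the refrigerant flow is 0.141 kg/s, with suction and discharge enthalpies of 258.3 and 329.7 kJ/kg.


dh = 329.7 - 258.3 = 71.4 kJ/kg
W = m_dot * dh = 0.141 * 71.4 = 10.07 kW

10.07


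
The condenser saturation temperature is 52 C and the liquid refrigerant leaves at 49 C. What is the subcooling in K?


Subcooling = T_cond - T_liquid
Subcooling = 52 - 49
Subcooling = 3 K

3


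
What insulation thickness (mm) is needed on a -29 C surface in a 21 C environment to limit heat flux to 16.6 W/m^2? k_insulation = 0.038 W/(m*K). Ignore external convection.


dT = 21 - (-29) = 50 K
thickness = k * dT / q_max * 1000
thickness = 0.038 * 50 / 16.6 * 1000
thickness = 114.5 mm

114.5


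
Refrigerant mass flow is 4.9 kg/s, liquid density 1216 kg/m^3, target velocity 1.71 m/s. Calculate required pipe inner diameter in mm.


A = m_dot / (rho * v) = 4.9 / (1216 * 1.71) = 0.002356494306 m^2
d = sqrt(4*A/pi) * 1000
d = 54.8 mm

54.8


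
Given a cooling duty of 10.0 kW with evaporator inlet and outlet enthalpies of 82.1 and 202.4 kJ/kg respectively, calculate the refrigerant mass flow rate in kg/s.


dh = 202.4 - 82.1 = 120.3 kJ/kg
m_dot = Q / dh = 10.0 / 120.3 = 0.0831 kg/s

0.0831


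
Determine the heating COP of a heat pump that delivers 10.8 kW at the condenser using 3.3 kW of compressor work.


COP_hp = Q_cond / W
COP_hp = 10.8 / 3.3
COP_hp = 3.273

3.273


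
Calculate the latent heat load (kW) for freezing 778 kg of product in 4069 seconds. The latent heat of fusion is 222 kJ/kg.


Q_lat = m * h_fg / t
Q_lat = 778 * 222 / 4069
Q_lat = 42.45 kW

42.45


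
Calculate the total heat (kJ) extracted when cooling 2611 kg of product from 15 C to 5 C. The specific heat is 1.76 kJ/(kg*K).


dT = 15 - (5) = 10 K
Q = m * cp * dT = 2611 * 1.76 * 10
Q = 45954 kJ

45954


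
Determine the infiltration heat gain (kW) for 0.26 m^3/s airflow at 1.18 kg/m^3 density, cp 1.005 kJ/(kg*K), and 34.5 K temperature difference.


Q = V_dot * rho * cp * dT
Q = 0.26 * 1.18 * 1.005 * 34.5
Q = 10.638 kW

10.638


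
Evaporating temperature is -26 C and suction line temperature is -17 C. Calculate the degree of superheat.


Superheat = T_suction - T_evap
Superheat = -17 - (-26)
Superheat = 9 K

9


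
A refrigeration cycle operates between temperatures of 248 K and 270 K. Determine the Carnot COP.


dT = 270 - 248 = 22 K
COP_carnot = T_cold / dT = 248 / 22
COP_carnot = 11.273

11.273


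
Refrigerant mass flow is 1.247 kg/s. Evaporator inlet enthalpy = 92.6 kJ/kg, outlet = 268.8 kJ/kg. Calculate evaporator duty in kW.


dh = 268.8 - 92.6 = 176.2 kJ/kg
Q_evap = m_dot * dh = 1.247 * 176.2
Q_evap = 219.72 kW

219.72


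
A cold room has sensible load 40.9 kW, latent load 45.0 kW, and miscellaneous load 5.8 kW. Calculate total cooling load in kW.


Q_total = Q_s + Q_l + Q_misc
Q_total = 40.9 + 45.0 + 5.8
Q_total = 91.7 kW

91.7


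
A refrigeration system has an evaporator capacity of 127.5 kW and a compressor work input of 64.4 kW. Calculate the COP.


COP = Q_evap / W
COP = 127.5 / 64.4
COP = 1.98

1.98


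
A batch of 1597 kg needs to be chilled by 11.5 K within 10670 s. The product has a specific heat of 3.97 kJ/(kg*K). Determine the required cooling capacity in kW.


Q = m * cp * dT / t
Q = 1597 * 3.97 * 11.5 / 10670
Q = 6.833 kW

6.833


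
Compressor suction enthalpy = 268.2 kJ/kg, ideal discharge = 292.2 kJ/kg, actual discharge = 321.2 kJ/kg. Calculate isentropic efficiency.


dh_ideal = 292.2 - 268.2 = 24.0 kJ/kg
dh_actual = 321.2 - 268.2 = 53.0 kJ/kg
eta_s = dh_ideal / dh_actual = 24.0 / 53.0
eta_s = 0.4528

0.4528


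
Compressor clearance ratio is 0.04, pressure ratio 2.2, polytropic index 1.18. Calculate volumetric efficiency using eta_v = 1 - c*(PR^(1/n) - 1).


PR^(1/n) = 2.2^(1/1.18) = 1.95069204
eta_v = 1 - 0.04 * (1.95069204 - 1)
eta_v = 0.962

0.962


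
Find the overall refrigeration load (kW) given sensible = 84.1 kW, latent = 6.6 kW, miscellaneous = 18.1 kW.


Q_total = Q_s + Q_l + Q_misc
Q_total = 84.1 + 6.6 + 18.1
Q_total = 108.8 kW

108.8


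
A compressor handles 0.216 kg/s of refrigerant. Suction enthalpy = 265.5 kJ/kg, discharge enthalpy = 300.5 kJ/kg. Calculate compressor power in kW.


dh = 300.5 - 265.5 = 35.0 kJ/kg
W = m_dot * dh = 0.216 * 35.0 = 7.56 kW

7.56


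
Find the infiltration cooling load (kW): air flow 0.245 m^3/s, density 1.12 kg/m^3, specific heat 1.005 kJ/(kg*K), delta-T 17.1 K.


Q = V_dot * rho * cp * dT
Q = 0.245 * 1.12 * 1.005 * 17.1
Q = 4.716 kW

4.716


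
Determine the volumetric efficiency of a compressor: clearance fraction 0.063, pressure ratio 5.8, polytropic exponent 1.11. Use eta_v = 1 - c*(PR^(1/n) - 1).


PR^(1/n) = 5.8^(1/1.11) = 4.87273695
eta_v = 1 - 0.063 * (4.87273695 - 1)
eta_v = 0.756

0.756


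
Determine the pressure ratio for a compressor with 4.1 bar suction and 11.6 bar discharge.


PR = P_high / P_low
PR = 11.6 / 4.1
PR = 2.829

2.829


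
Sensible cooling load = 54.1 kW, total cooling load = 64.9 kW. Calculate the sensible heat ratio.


SHR = Q_sensible / Q_total
SHR = 54.1 / 64.9
SHR = 0.834

0.834


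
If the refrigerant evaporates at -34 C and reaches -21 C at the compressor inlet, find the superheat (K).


Superheat = T_suction - T_evap
Superheat = -21 - (-34)
Superheat = 13 K

13


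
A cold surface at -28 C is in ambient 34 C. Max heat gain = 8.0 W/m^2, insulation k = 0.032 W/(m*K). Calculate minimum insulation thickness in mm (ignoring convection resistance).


dT = 34 - (-28) = 62 K
thickness = k * dT / q_max * 1000
thickness = 0.032 * 62 / 8.0 * 1000
thickness = 248.0 mm

248.0


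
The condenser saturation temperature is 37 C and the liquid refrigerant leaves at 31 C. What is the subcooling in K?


Subcooling = T_cond - T_liquid
Subcooling = 37 - 31
Subcooling = 6 K

6


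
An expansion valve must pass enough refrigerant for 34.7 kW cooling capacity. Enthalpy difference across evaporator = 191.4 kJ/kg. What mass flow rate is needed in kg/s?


m_dot = Q / dh
m_dot = 34.7 / 191.4
m_dot = 0.1813 kg/s

0.1813


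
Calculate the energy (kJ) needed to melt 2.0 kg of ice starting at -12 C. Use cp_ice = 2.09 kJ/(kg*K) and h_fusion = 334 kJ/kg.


Sensible heat = cp * dT = 2.09 * 12 = 25.08 kJ/kg
Total per kg = 25.08 + 334 = 359.08 kJ/kg
Q = m * total = 2.0 * 359.08
Q = 718.2 kJ

718.2


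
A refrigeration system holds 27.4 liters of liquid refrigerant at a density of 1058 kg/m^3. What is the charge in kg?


Charge = V * rho / 1000
Charge = 27.4 * 1058 / 1000
Charge = 28.99 kg

28.99


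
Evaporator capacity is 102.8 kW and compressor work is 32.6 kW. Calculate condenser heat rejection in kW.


Q_cond = Q_evap + W
Q_cond = 102.8 + 32.6
Q_cond = 135.4 kW

135.4


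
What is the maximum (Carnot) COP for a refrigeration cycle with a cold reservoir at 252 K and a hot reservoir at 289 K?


dT = 289 - 252 = 37 K
COP_carnot = T_cold / dT = 252 / 37
COP_carnot = 6.811

6.811


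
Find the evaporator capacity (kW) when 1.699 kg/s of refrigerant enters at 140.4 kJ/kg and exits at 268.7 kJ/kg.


dh = 268.7 - 140.4 = 128.3 kJ/kg
Q_evap = m_dot * dh = 1.699 * 128.3
Q_evap = 217.98 kW

217.98


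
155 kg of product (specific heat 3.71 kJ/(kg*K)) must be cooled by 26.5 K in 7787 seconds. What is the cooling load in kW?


Q = m * cp * dT / t
Q = 155 * 3.71 * 26.5 / 7787
Q = 1.957 kW

1.957


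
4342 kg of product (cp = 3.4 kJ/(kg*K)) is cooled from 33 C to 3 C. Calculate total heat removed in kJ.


dT = 33 - (3) = 30 K
Q = m * cp * dT = 4342 * 3.4 * 30
Q = 442884 kJ

442884


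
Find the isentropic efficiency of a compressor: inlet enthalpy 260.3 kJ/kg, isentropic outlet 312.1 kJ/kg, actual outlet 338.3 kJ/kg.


dh_ideal = 312.1 - 260.3 = 51.8 kJ/kg
dh_actual = 338.3 - 260.3 = 78.0 kJ/kg
eta_s = dh_ideal / dh_actual = 51.8 / 78.0
eta_s = 0.6641

0.6641


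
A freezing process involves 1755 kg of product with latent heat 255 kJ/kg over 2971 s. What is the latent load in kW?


Q_lat = m * h_fg / t
Q_lat = 1755 * 255 / 2971
Q_lat = 150.63 kW

150.63


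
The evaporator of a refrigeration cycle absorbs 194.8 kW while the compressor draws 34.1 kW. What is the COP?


COP = Q_evap / W
COP = 194.8 / 34.1
COP = 5.713

5.713


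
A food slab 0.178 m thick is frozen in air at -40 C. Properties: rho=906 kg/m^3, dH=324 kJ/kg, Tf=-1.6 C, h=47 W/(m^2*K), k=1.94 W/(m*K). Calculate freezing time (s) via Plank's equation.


dT = -1.6 - (-40) = 38.4 K
term1 = a/(2h) = 0.178/(2*47) = 0.001893617021
term2 = a^2/(8k) = 0.178^2/(8*1.94) = 0.002041494845
t = rho*dH*1000/dT * (term1 + term2)
t = 906*324*1000/38.4 * (0.001893617021 + 0.002041494845)
t = 30081 s

30081


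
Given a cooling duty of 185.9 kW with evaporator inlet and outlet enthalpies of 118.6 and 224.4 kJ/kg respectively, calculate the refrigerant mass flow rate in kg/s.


dh = 224.4 - 118.6 = 105.8 kJ/kg
m_dot = Q / dh = 185.9 / 105.8 = 1.7571 kg/s

1.7571


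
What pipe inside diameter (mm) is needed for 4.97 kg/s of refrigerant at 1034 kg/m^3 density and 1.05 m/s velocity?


A = m_dot / (rho * v) = 4.97 / (1034 * 1.05) = 0.004577691812 m^2
d = sqrt(4*A/pi) * 1000
d = 76.3 mm

76.3


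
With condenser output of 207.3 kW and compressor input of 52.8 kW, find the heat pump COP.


COP_hp = Q_cond / W
COP_hp = 207.3 / 52.8
COP_hp = 3.926

3.926


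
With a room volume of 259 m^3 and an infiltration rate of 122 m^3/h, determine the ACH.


ACH = flow / volume
ACH = 122 / 259
ACH = 0.471

0.471


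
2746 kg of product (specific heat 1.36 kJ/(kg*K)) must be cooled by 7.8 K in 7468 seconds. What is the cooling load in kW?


Q = m * cp * dT / t
Q = 2746 * 1.36 * 7.8 / 7468
Q = 3.901 kW

3.901


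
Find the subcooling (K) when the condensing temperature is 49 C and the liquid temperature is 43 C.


Subcooling = T_cond - T_liquid
Subcooling = 49 - 43
Subcooling = 6 K

6


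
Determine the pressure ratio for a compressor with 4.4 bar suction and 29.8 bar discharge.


PR = P_high / P_low
PR = 29.8 / 4.4
PR = 6.773

6.773


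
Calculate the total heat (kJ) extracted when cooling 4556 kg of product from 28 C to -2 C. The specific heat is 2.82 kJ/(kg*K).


dT = 28 - (-2) = 30 K
Q = m * cp * dT = 4556 * 2.82 * 30
Q = 385438 kJ

385438


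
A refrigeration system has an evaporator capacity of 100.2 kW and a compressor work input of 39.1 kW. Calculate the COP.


COP = Q_evap / W
COP = 100.2 / 39.1
COP = 2.563

2.563


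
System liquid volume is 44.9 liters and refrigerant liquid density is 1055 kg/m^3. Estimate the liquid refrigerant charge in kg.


Charge = V * rho / 1000
Charge = 44.9 * 1055 / 1000
Charge = 47.37 kg

47.37


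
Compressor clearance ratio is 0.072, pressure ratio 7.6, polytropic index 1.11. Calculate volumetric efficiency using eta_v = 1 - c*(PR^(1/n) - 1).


PR^(1/n) = 7.6^(1/1.11) = 6.21621116
eta_v = 1 - 0.072 * (6.21621116 - 1)
eta_v = 0.6244

0.6244


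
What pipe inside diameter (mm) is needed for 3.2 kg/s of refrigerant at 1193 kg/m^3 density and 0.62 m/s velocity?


A = m_dot / (rho * v) = 3.2 / (1193 * 0.62) = 0.004326312089 m^2
d = sqrt(4*A/pi) * 1000
d = 74.2 mm

74.2


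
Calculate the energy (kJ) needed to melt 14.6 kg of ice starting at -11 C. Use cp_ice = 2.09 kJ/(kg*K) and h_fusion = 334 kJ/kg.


Sensible heat = cp * dT = 2.09 * 11 = 22.99 kJ/kg
Total per kg = 22.99 + 334 = 356.99 kJ/kg
Q = m * total = 14.6 * 356.99
Q = 5212.1 kJ

5212.1


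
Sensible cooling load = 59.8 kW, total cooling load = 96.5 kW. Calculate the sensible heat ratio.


SHR = Q_sensible / Q_total
SHR = 59.8 / 96.5
SHR = 0.62

0.62


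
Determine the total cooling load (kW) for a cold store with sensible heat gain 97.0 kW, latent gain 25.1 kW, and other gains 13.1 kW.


Q_total = Q_s + Q_l + Q_misc
Q_total = 97.0 + 25.1 + 13.1
Q_total = 135.2 kW

135.2


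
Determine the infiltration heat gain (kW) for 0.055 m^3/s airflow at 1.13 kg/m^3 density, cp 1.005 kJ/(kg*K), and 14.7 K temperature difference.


Q = V_dot * rho * cp * dT
Q = 0.055 * 1.13 * 1.005 * 14.7
Q = 0.918 kW

0.918


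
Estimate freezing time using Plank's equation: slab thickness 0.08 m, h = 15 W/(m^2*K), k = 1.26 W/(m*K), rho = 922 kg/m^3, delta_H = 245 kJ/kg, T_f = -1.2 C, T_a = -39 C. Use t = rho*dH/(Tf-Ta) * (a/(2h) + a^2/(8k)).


dT = -1.2 - (-39) = 37.8 K
term1 = a/(2h) = 0.08/(2*15) = 0.002666666667
term2 = a^2/(8k) = 0.08^2/(8*1.26) = 0.0006349206349
t = rho*dH*1000/dT * (term1 + term2)
t = 922*245*1000/37.8 * (0.002666666667 + 0.0006349206349)
t = 19730 s

19730
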